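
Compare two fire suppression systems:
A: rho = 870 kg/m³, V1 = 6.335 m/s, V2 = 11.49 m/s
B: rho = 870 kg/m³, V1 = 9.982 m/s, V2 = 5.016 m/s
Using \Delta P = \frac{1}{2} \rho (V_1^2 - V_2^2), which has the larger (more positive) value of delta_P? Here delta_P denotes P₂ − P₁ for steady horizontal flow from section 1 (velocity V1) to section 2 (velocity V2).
delta_P(A) = -39.97 kPa, delta_P(B) = 32.4 kPa. Answer: B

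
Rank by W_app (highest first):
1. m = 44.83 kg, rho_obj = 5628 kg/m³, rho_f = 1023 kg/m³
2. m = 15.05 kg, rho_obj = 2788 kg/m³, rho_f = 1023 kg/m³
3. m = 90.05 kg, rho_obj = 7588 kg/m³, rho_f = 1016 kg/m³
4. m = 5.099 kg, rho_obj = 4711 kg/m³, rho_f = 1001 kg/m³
Case 1: W_app = 359.8 N
Case 2: W_app = 93.47 N
Case 3: W_app = 765.1 N
Case 4: W_app = 39.39 N
Ranking (highest first): 3, 1, 2, 4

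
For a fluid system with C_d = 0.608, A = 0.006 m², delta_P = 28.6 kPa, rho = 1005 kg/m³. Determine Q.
Formula: Q = C_d A \sqrt{\frac{2 \Delta P}{\rho}}
Q = 0.608·0.006·√(2·(28.6·1000)/1005)·1000 = 27.52 L/s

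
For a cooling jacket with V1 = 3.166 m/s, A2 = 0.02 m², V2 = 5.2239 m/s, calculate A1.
Formula: V_2 = \frac{A_1 V_1}{A_2}
Substituting knowns: 5.2239 = A1·3.166/0.02
Solving for A1: A1 = 5.2239·0.02/3.166 = 0.033 m²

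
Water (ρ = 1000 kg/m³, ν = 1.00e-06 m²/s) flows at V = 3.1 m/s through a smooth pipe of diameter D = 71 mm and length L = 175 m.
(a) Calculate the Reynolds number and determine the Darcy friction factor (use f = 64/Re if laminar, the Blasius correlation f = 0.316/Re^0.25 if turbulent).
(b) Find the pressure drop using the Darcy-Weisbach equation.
(a) Re = V·D/ν = 3.1·0.071/1.00e-06 = 220100 → turbulent (Re > 4000); f = 0.316/Re^0.25 = 0.316/220100^0.25 = 0.014589 (Blasius is strictly valid for Re ≲ 1e5; used here as the smooth-pipe estimate the problem specifies)
(b) Darcy-Weisbach: ΔP = f·(L/D)·½ρV²/1000 = 0.014589·(175/0.071)·½·1000·3.1²/1000 = 172.8 kPa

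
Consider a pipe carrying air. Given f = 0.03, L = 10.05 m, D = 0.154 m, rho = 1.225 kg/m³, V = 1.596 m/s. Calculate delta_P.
Formula: \Delta P = f \frac{L}{D} \frac{\rho V^2}{2}
delta_P = 0.03·(10.05/0.154)·0.5·1.225·1.596²/1000 = 0.003054 kPa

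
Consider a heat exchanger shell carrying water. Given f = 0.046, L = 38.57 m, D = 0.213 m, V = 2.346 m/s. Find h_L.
Formula: h_L = f \frac{L}{D} \frac{V^2}{2g}
h_L = 0.046·(38.57/0.213)·2.346²/(2·9.81) = 2.337 m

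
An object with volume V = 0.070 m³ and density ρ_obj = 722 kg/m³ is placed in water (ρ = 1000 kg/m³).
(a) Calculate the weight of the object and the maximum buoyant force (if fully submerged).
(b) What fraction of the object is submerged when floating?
(a) W=rho_obj*g*V=722*9.81*0.070=495.8 N; F_B(max)=rho*g*V=1000*9.81*0.070=686.7 N
(b) Floating fraction=rho_obj/rho=722/1000=0.722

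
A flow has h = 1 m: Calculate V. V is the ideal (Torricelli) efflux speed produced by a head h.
Formula: V = \sqrt{2 g h}
V = √(2·9.81·1) = 4.429 m/s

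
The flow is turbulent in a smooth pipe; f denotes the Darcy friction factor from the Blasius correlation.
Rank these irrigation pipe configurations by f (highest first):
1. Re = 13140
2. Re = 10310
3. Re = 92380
Case 1: f = 0.02951
Case 2: f = 0.03136
Case 3: f = 0.01813
Ranking (highest first): 2, 1, 3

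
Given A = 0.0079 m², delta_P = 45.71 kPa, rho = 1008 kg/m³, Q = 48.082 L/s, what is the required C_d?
Formula: Q = C_d A \sqrt{\frac{2 \Delta P}{\rho}}
Substituting knowns: 48.082 = C_d·0.0079·√(2·(45.71·1000)/1008)·1000
Solving for C_d: C_d = (48.082/1000)/(0.0079·√(2·(45.71·1000)/1008)) = 0.6391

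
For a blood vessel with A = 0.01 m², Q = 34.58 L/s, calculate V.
Formula: Q = A V
Substituting knowns: 34.58 = 0.01·V·1000
Solving for V: V = (34.58/1000)/0.01 = 3.458 m/s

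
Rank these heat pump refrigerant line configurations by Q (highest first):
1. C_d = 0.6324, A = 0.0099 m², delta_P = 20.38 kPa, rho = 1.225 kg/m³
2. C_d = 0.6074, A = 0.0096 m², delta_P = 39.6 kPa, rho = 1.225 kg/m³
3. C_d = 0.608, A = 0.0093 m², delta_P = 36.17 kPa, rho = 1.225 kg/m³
Case 1: Q = 1142 L/s
Case 2: Q = 1483 L/s
Case 3: Q = 1374 L/s
Ranking (highest first): 2, 3, 1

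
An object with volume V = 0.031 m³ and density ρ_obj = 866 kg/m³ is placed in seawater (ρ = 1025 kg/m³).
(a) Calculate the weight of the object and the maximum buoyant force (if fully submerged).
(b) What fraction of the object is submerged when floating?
(a) W=rho_obj*g*V=866*9.81*0.031=263.4 N; F_B(max)=rho*g*V=1025*9.81*0.031=311.7 N
(b) Floating fraction=rho_obj/rho=866/1025=0.845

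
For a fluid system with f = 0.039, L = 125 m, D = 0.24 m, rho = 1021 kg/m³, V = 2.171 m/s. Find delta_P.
Formula: \Delta P = f \frac{L}{D} \frac{\rho V^2}{2}
delta_P = 0.039·(125/0.24)·0.5·1021·2.171²/1000 = 48.87 kPa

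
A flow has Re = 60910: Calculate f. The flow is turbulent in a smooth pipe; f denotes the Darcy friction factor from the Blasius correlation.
Formula: f = \frac{0.316}{Re^{0.25}}
f = 0.316/60910^0.25 = 0.02011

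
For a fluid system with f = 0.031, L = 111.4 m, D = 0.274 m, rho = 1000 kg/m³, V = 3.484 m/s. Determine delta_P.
Formula: \Delta P = f \frac{L}{D} \frac{\rho V^2}{2}
delta_P = 0.031·(111.4/0.274)·0.5·1000·3.484²/1000 = 76.49 kPa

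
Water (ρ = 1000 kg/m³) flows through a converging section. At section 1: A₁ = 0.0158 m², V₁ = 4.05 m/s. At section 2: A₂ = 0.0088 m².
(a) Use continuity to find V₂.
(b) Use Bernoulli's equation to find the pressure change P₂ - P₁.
(a) Continuity: A₁V₁=A₂V₂ -> V₂=A₁V₁/A₂=0.0158*4.05/0.0088=7.27 m/s
(b) Bernoulli: P₂-P₁=0.5*rho*(V₁^2-V₂^2)/1000=0.5*1000*(4.05^2-7.27^2)/1000=-18.23 kPa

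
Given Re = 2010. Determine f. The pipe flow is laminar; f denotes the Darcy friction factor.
Formula: f = \frac{64}{Re}
f = 64/2010 = 0.03184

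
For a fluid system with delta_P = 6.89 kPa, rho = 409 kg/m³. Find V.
Formula: V = \sqrt{\frac{2 \Delta P}{\rho}}
V = √(2·(6.89·1000)/409) = 5.804 m/s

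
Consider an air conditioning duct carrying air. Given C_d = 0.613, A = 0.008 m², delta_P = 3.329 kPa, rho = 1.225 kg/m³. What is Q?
Formula: Q = C_d A \sqrt{\frac{2 \Delta P}{\rho}}
Q = 0.613·0.008·√(2·(3.329·1000)/1.225)·1000 = 361.5 L/s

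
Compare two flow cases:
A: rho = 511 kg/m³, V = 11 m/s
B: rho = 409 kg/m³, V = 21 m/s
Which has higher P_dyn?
P_dyn(A) = 30.92 kPa, P_dyn(B) = 90.18 kPa. Answer: B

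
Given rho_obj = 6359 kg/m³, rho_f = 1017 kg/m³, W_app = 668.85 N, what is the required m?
Formula: W_{app} = mg\left(1 - \frac{\rho_f}{\rho_{obj}}\right)
Substituting knowns: 668.85 = m·9.81·(1 − 1017/6359)
Solving for m: m = 668.85/(9.81·(1 − 1017/6359)) = 81.16 kg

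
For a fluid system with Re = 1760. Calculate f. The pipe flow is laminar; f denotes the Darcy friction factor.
Formula: f = \frac{64}{Re}
f = 64/1760 = 0.03636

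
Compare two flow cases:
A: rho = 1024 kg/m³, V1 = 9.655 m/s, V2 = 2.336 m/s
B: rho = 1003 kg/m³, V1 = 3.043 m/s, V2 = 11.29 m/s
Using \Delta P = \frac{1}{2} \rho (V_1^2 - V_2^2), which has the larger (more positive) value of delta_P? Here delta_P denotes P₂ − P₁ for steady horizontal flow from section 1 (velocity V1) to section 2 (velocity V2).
delta_P(A) = 44.93 kPa, delta_P(B) = -59.28 kPa. Answer: A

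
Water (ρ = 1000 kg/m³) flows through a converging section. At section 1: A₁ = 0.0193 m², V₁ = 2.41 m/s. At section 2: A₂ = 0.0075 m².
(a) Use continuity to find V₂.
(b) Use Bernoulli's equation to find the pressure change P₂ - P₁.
(a) Continuity: A₁V₁=A₂V₂ -> V₂=A₁V₁/A₂=0.0193*2.41/0.0075=6.20 m/s
(b) Bernoulli: P₂-P₁=0.5*rho*(V₁^2-V₂^2)/1000=0.5*1000*(2.41^2-6.20^2)/1000=-16.32 kPa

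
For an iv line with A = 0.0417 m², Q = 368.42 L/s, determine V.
Formula: Q = A V
Substituting knowns: 368.42 = 0.0417·V·1000
Solving for V: V = (368.42/1000)/0.0417 = 8.835 m/s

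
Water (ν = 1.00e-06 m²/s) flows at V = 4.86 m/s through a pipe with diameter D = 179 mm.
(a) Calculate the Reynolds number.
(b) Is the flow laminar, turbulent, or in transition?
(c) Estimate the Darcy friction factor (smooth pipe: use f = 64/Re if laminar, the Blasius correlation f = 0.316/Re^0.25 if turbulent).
(a) Re = V·D/ν = 4.86·0.179/1.00e-06 = 869940
(b) Flow regime: turbulent (Re > 4000)
(c) Friction factor: f = 0.316/Re^0.25 = 0.316/869940^0.25 = 0.01035 (Blasius is strictly valid for Re ≲ 1e5; used here as the smooth-pipe estimate the problem specifies)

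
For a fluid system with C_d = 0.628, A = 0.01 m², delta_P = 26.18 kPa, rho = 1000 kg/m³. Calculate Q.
Formula: Q = C_d A \sqrt{\frac{2 \Delta P}{\rho}}
Q = 0.628·0.01·√(2·(26.18·1000)/1000)·1000 = 45.44 L/s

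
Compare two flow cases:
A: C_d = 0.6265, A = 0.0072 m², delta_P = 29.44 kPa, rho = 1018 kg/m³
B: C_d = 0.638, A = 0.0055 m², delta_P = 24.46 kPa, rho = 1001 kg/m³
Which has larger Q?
Q(A) = 34.31 L/s, Q(B) = 24.53 L/s. Answer: A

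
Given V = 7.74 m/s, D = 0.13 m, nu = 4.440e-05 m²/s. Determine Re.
Formula: Re = \frac{V D}{\nu}
Re = 7.74·0.13/4.440e-05 = 22662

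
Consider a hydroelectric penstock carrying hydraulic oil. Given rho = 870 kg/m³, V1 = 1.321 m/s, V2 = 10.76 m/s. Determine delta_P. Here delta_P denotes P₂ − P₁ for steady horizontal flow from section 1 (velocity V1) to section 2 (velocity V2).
Formula: \Delta P = \frac{1}{2} \rho (V_1^2 - V_2^2)
delta_P = 0.5·870·(1.321² − 10.76²)/1000 = -49.6 kPa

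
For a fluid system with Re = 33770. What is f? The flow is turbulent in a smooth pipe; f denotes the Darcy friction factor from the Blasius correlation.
Formula: f = \frac{0.316}{Re^{0.25}}
f = 0.316/33770^0.25 = 0.02331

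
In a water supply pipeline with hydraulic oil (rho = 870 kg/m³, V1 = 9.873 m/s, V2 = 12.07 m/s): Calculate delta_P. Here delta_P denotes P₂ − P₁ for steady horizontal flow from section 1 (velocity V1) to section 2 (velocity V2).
Formula: \Delta P = \frac{1}{2} \rho (V_1^2 - V_2^2)
delta_P = 0.5·870·(9.873² − 12.07²)/1000 = -20.97 kPa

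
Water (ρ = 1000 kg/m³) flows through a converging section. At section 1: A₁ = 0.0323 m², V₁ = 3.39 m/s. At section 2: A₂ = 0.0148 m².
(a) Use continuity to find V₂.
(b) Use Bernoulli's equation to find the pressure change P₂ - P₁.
(a) Continuity: A₁V₁=A₂V₂ -> V₂=A₁V₁/A₂=0.0323*3.39/0.0148=7.40 m/s
(b) Bernoulli: P₂-P₁=0.5*rho*(V₁^2-V₂^2)/1000=0.5*1000*(3.39^2-7.40^2)/1000=-21.63 kPa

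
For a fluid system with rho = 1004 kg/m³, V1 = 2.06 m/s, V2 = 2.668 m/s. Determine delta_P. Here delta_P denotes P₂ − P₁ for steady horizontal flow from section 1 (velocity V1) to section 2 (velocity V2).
Formula: \Delta P = \frac{1}{2} \rho (V_1^2 - V_2^2)
delta_P = 0.5·1004·(2.06² − 2.668²)/1000 = -1.443 kPa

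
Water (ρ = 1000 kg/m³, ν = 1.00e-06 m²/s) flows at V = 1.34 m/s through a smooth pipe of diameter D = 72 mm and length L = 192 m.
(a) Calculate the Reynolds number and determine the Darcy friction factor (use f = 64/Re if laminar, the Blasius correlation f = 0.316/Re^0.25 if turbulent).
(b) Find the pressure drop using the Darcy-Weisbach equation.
(a) Re = V·D/ν = 1.34·0.072/1.00e-06 = 96480 → turbulent (Re > 4000); f = 0.316/Re^0.25 = 0.316/96480^0.25 = 0.01793
(b) Darcy-Weisbach: ΔP = f·(L/D)·½ρV²/1000 = 0.01793·(192/0.072)·½·1000·1.34²/1000 = 42.93 kPa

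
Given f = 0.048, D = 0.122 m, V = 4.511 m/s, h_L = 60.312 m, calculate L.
Formula: h_L = f \frac{L}{D} \frac{V^2}{2g}
Substituting knowns: 60.312 = 0.048·(L/0.122)·4.511²/(2·9.81)
Solving for L: L = 60.312·2·9.81·0.122/(0.048·4.511²) = 147.8 m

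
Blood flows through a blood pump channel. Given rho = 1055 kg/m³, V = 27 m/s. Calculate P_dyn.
Formula: P_{dyn} = \frac{1}{2} \rho V^2
P_dyn = 0.5·1055·27²/1000 = 384.5 kPa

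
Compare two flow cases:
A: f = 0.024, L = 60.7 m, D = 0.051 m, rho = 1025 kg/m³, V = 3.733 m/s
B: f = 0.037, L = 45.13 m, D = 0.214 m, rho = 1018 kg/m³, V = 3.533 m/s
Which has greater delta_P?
delta_P(A) = 204 kPa, delta_P(B) = 49.57 kPa. Answer: A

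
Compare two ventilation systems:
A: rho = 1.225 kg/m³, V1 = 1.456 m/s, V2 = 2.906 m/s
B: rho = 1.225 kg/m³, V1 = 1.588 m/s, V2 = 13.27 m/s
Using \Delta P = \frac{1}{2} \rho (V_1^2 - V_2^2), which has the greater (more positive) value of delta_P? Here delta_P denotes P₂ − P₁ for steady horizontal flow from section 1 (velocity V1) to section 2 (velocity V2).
delta_P(A) = -0.003874 kPa, delta_P(B) = -0.1063 kPa. Answer: A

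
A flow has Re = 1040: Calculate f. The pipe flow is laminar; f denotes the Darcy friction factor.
Formula: f = \frac{64}{Re}
f = 64/1040 = 0.06154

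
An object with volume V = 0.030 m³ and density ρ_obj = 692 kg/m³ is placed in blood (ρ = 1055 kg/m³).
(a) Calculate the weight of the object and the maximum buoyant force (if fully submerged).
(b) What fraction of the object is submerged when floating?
(a) W=rho_obj*g*V=692*9.81*0.030=203.7 N; F_B(max)=rho*g*V=1055*9.81*0.030=310.5 N
(b) Floating fraction=rho_obj/rho=692/1055=0.656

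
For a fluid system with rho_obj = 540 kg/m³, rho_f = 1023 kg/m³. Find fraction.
Formula: f_{sub} = \frac{\rho_{obj}}{\rho_f}
fraction = 540/1023 = 0.5279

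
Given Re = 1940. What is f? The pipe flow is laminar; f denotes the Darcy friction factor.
Formula: f = \frac{64}{Re}
f = 64/1940 = 0.03299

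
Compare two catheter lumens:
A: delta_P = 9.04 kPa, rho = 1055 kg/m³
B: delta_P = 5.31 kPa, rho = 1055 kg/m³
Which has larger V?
V(A) = 4.14 m/s, V(B) = 3.173 m/s. Answer: A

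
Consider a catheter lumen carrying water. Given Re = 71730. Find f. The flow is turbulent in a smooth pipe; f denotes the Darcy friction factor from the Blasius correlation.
Formula: f = \frac{0.316}{Re^{0.25}}
f = 0.316/71730^0.25 = 0.01931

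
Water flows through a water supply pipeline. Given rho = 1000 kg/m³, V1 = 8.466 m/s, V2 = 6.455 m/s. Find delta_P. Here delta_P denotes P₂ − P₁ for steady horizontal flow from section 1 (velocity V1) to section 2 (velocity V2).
Formula: \Delta P = \frac{1}{2} \rho (V_1^2 - V_2^2)
delta_P = 0.5·1000·(8.466² − 6.455²)/1000 = 15 kPa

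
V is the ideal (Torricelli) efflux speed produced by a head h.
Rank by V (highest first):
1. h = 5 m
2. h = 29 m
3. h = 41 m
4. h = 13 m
Case 1: V = 9.905 m/s
Case 2: V = 23.85 m/s
Case 3: V = 28.36 m/s
Case 4: V = 15.97 m/s
Ranking (highest first): 3, 2, 4, 1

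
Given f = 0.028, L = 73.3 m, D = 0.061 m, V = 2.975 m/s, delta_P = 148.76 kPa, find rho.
Formula: \Delta P = f \frac{L}{D} \frac{\rho V^2}{2}
Substituting knowns: 148.76 = 0.028·(73.3/0.061)·0.5·rho·2.975²/1000
Solving for rho: rho = (148.76·1000)/(0.028·(73.3/0.061)·0.5·2.975²) = 999.1 kg/m³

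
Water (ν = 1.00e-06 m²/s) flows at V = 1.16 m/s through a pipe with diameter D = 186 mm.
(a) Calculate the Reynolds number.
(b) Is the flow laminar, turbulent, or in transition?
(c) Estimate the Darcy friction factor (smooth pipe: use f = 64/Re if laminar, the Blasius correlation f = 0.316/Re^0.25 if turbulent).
(a) Re = V·D/ν = 1.16·0.186/1.00e-06 = 215760
(b) Flow regime: turbulent (Re > 4000)
(c) Friction factor: f = 0.316/Re^0.25 = 0.316/215760^0.25 = 0.01466 (Blasius is strictly valid for Re ≲ 1e5; used here as the smooth-pipe estimate the problem specifies)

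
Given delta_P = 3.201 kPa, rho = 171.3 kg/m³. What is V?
Formula: V = \sqrt{\frac{2 \Delta P}{\rho}}
V = √(2·(3.201·1000)/171.3) = 6.113 m/s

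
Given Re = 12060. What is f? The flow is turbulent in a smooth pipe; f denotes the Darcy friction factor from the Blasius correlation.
Formula: f = \frac{0.316}{Re^{0.25}}
f = 0.316/12060^0.25 = 0.03015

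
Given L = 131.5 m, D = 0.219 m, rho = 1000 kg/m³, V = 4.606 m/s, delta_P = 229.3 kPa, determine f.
Formula: \Delta P = f \frac{L}{D} \frac{\rho V^2}{2}
Substituting knowns: 229.3 = f·(131.5/0.219)·0.5·1000·4.606²/1000
Solving for f: f = (229.3·1000)/((131.5/0.219)·0.5·1000·4.606²) = 0.036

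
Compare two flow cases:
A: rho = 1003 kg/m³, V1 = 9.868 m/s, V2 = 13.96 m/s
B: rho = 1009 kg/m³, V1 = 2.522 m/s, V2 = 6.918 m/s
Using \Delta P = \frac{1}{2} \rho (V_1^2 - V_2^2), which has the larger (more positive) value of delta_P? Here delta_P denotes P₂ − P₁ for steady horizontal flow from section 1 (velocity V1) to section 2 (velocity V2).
delta_P(A) = -48.9 kPa, delta_P(B) = -20.94 kPa. Answer: B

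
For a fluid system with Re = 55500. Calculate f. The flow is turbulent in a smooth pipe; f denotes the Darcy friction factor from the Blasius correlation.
Formula: f = \frac{0.316}{Re^{0.25}}
f = 0.316/55500^0.25 = 0.02059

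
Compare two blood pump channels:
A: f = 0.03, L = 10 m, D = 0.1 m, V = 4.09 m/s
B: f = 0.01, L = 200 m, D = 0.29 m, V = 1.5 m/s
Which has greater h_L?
h_L(A) = 2.558 m, h_L(B) = 0.7909 m. Answer: A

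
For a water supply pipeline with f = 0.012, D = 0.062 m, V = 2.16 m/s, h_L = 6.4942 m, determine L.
Formula: h_L = f \frac{L}{D} \frac{V^2}{2g}
Substituting knowns: 6.4942 = 0.012·(L/0.062)·2.16²/(2·9.81)
Solving for L: L = 6.4942·2·9.81·0.062/(0.012·2.16²) = 141.1 m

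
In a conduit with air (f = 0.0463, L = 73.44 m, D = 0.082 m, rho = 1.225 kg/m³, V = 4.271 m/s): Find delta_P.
Formula: \Delta P = f \frac{L}{D} \frac{\rho V^2}{2}
delta_P = 0.0463·(73.44/0.082)·0.5·1.225·4.271²/1000 = 0.4633 kPa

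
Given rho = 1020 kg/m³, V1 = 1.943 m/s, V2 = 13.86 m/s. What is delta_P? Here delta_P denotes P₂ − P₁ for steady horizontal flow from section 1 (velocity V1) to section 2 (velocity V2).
Formula: \Delta P = \frac{1}{2} \rho (V_1^2 - V_2^2)
delta_P = 0.5·1020·(1.943² − 13.86²)/1000 = -96.05 kPa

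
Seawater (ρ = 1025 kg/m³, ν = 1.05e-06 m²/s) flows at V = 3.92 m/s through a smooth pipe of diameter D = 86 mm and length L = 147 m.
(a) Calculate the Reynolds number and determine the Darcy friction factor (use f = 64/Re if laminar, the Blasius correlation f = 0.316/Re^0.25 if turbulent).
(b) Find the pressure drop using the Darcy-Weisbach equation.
(a) Re = V·D/ν = 3.92·0.086/1.05e-06 = 321070 → turbulent (Re > 4000); f = 0.316/Re^0.25 = 0.316/321070^0.25 = 0.013275 (Blasius is strictly valid for Re ≲ 1e5; used here as the smooth-pipe estimate the problem specifies)
(b) Darcy-Weisbach: ΔP = f·(L/D)·½ρV²/1000 = 0.013275·(147/0.086)·½·1025·3.92²/1000 = 178.7 kPa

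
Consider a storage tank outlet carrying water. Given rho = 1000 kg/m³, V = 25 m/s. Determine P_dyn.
Formula: P_{dyn} = \frac{1}{2} \rho V^2
P_dyn = 0.5·1000·25²/1000 = 312.5 kPa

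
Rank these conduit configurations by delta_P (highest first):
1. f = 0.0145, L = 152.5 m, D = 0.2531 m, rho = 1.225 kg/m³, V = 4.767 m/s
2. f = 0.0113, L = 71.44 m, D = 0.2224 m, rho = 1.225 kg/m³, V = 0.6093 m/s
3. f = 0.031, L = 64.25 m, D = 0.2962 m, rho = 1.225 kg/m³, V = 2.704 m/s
Case 1: delta_P = 0.1216 kPa
Case 2: delta_P = 0.0008254 kPa
Case 3: delta_P = 0.03011 kPa
Ranking (highest first): 1, 3, 2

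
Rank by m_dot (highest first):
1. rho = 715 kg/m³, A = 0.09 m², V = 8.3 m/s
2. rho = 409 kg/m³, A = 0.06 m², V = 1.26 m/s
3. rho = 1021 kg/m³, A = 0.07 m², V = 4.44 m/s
Case 1: m_dot = 534.1 kg/s
Case 2: m_dot = 30.92 kg/s
Case 3: m_dot = 317.3 kg/s
Ranking (highest first): 1, 3, 2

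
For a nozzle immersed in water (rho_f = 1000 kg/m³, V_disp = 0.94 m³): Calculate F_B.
Formula: F_B = \rho_f g V_{disp}
F_B = 1000·9.81·0.94 = 9221 N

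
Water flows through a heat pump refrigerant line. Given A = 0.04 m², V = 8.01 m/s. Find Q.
Formula: Q = A V
Q = 0.04·8.01·1000 = 320.4 L/s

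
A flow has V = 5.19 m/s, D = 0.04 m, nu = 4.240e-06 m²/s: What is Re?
Formula: Re = \frac{V D}{\nu}
Re = 5.19·0.04/4.240e-06 = 48962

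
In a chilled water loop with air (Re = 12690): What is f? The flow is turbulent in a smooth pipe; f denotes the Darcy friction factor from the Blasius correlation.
Formula: f = \frac{0.316}{Re^{0.25}}
f = 0.316/12690^0.25 = 0.02977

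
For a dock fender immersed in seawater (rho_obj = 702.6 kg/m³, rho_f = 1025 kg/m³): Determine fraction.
Formula: f_{sub} = \frac{\rho_{obj}}{\rho_f}
fraction = 702.6/1025 = 0.6855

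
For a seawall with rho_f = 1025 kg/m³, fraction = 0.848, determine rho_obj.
Formula: f_{sub} = \frac{\rho_{obj}}{\rho_f}
Substituting knowns: 0.848 = rho_obj/1025
Solving for rho_obj: rho_obj = 0.848·1025 = 869.2 kg/m³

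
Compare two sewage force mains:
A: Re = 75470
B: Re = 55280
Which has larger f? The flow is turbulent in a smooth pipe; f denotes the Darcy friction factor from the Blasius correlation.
f(A) = 0.01907, f(B) = 0.02061. Answer: B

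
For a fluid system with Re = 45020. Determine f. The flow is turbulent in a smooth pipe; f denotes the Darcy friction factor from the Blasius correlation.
Formula: f = \frac{0.316}{Re^{0.25}}
f = 0.316/45020^0.25 = 0.02169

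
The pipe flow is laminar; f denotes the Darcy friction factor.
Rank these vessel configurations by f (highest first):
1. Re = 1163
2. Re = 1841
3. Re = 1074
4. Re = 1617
Case 1: f = 0.05503
Case 2: f = 0.03476
Case 3: f = 0.05959
Case 4: f = 0.03958
Ranking (highest first): 3, 1, 4, 2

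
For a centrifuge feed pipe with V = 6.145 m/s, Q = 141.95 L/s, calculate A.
Formula: Q = A V
Substituting knowns: 141.95 = A·6.145·1000
Solving for A: A = (141.95/1000)/6.145 = 0.0231 m²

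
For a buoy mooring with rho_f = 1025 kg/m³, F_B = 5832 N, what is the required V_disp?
Formula: F_B = \rho_f g V_{disp}
Substituting knowns: 5832 = 1025·9.81·V_disp
Solving for V_disp: V_disp = 5832/(1025·9.81) = 0.58 m³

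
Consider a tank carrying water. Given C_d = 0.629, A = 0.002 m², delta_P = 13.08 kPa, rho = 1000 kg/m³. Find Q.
Formula: Q = C_d A \sqrt{\frac{2 \Delta P}{\rho}}
Q = 0.629·0.002·√(2·(13.08·1000)/1000)·1000 = 6.434 L/s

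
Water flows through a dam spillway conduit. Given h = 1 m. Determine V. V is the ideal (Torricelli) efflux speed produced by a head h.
Formula: V = \sqrt{2 g h}
V = √(2·9.81·1) = 4.429 m/s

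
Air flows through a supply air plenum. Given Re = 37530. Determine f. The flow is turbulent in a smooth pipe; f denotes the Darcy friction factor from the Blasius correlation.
Formula: f = \frac{0.316}{Re^{0.25}}
f = 0.316/37530^0.25 = 0.0227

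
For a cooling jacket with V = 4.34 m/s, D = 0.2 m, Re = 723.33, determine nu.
Formula: Re = \frac{V D}{\nu}
Substituting knowns: 723.33 = 4.34·0.2/nu
Solving for nu: nu = 4.34·0.2/723.33 = 0.0012 m²/s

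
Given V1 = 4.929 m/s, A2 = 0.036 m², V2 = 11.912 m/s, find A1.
Formula: V_2 = \frac{A_1 V_1}{A_2}
Substituting knowns: 11.912 = A1·4.929/0.036
Solving for A1: A1 = 11.912·0.036/4.929 = 0.087 m²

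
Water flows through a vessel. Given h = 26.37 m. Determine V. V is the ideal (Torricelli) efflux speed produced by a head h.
Formula: V = \sqrt{2 g h}
V = √(2·9.81·26.37) = 22.75 m/s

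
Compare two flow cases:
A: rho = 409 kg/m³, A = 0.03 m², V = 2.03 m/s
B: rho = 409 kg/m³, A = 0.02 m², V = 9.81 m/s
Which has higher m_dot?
m_dot(A) = 24.91 kg/s, m_dot(B) = 80.25 kg/s. Answer: B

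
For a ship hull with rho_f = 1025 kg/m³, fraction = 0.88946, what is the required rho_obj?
Formula: f_{sub} = \frac{\rho_{obj}}{\rho_f}
Substituting knowns: 0.88946 = rho_obj/1025
Solving for rho_obj: rho_obj = 0.88946·1025 = 911.7 kg/m³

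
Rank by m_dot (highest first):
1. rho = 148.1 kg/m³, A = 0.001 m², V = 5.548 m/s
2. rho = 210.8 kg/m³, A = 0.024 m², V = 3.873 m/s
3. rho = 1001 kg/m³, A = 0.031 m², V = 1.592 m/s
Case 1: m_dot = 0.8217 kg/s
Case 2: m_dot = 19.59 kg/s
Case 3: m_dot = 49.4 kg/s
Ranking (highest first): 3, 2, 1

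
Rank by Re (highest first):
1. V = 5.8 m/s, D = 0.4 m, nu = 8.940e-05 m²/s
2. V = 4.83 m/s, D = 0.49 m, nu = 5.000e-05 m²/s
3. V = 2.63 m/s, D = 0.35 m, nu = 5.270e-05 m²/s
Case 1: Re = 25951
Case 2: Re = 47334
Case 3: Re = 17467
Ranking (highest first): 2, 1, 3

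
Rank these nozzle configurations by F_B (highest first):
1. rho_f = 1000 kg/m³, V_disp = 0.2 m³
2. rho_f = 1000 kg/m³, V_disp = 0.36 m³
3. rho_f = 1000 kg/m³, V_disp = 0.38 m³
Case 1: F_B = 1962 N
Case 2: F_B = 3532 N
Case 3: F_B = 3728 N
Ranking (highest first): 3, 2, 1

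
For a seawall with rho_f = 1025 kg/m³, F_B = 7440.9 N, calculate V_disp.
Formula: F_B = \rho_f g V_{disp}
Substituting knowns: 7440.9 = 1025·9.81·V_disp
Solving for V_disp: V_disp = 7440.9/(1025·9.81) = 0.74 m³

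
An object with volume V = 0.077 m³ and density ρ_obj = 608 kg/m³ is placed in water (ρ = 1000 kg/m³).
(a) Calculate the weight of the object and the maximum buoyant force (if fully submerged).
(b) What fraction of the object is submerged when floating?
(a) W=rho_obj*g*V=608*9.81*0.077=459.3 N; F_B(max)=rho*g*V=1000*9.81*0.077=755.4 N
(b) Floating fraction=rho_obj/rho=608/1000=0.608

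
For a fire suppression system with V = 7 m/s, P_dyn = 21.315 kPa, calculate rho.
Formula: P_{dyn} = \frac{1}{2} \rho V^2
Substituting knowns: 21.315 = 0.5·rho·7²/1000
Solving for rho: rho = 2·(21.315·1000)/7² = 870 kg/m³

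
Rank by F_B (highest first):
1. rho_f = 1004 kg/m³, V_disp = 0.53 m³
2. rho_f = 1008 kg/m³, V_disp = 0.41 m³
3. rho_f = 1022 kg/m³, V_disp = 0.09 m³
Case 1: F_B = 5220 N
Case 2: F_B = 4054 N
Case 3: F_B = 902.3 N
Ranking (highest first): 1, 2, 3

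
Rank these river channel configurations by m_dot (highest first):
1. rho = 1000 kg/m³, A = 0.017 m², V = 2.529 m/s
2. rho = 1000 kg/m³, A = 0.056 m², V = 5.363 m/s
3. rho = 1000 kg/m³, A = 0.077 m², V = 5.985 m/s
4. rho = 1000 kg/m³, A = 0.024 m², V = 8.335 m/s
Case 1: m_dot = 42.99 kg/s
Case 2: m_dot = 300.3 kg/s
Case 3: m_dot = 460.8 kg/s
Case 4: m_dot = 200 kg/s
Ranking (highest first): 3, 2, 4, 1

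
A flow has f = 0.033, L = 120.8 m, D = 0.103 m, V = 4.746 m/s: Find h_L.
Formula: h_L = f \frac{L}{D} \frac{V^2}{2g}
h_L = 0.033·(120.8/0.103)·4.746²/(2·9.81) = 44.43 m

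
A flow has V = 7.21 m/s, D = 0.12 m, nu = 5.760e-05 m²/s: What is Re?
Formula: Re = \frac{V D}{\nu}
Re = 7.21·0.12/5.760e-05 = 15021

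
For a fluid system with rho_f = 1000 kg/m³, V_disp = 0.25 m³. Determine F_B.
Formula: F_B = \rho_f g V_{disp}
F_B = 1000·9.81·0.25 = 2452 N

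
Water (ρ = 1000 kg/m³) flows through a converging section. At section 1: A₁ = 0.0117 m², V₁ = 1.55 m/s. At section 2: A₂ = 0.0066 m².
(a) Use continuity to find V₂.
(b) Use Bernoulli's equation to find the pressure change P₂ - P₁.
(a) Continuity: A₁V₁=A₂V₂ -> V₂=A₁V₁/A₂=0.0117*1.55/0.0066=2.75 m/s
(b) Bernoulli: P₂-P₁=0.5*rho*(V₁^2-V₂^2)/1000=0.5*1000*(1.55^2-2.75^2)/1000=-2.58 kPa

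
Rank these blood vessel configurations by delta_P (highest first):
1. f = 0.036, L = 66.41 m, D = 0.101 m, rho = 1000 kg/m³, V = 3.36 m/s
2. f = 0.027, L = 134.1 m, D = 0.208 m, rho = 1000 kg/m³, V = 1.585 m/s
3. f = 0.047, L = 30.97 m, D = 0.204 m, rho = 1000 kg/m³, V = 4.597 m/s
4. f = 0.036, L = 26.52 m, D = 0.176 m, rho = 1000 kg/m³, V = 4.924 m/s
Case 1: delta_P = 133.6 kPa
Case 2: delta_P = 21.87 kPa
Case 3: delta_P = 75.39 kPa
Case 4: delta_P = 65.76 kPa
Ranking (highest first): 1, 3, 4, 2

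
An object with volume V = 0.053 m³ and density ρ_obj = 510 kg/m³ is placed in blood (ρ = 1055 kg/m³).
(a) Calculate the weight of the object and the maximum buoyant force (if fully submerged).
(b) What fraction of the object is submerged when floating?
(a) W=rho_obj*g*V=510*9.81*0.053=265.2 N; F_B(max)=rho*g*V=1055*9.81*0.053=548.5 N
(b) Floating fraction=rho_obj/rho=510/1055=0.483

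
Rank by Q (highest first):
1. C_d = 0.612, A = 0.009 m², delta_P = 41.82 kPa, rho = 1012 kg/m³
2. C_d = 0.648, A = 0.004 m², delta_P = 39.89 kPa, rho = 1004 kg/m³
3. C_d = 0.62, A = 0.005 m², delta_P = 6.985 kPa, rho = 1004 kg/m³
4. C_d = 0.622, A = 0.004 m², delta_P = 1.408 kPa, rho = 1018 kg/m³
Case 1: Q = 50.07 L/s
Case 2: Q = 23.11 L/s
Case 3: Q = 11.56 L/s
Case 4: Q = 4.138 L/s
Ranking (highest first): 1, 2, 3, 4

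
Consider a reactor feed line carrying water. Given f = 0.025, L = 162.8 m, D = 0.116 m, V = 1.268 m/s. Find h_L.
Formula: h_L = f \frac{L}{D} \frac{V^2}{2g}
h_L = 0.025·(162.8/0.116)·1.268²/(2·9.81) = 2.875 m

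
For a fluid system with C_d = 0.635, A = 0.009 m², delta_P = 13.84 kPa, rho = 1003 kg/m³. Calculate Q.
Formula: Q = C_d A \sqrt{\frac{2 \Delta P}{\rho}}
Q = 0.635·0.009·√(2·(13.84·1000)/1003)·1000 = 30.02 L/s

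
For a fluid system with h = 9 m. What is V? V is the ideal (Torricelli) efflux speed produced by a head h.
Formula: V = \sqrt{2 g h}
V = √(2·9.81·9) = 13.29 m/s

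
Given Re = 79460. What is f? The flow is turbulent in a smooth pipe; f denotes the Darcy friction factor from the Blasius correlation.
Formula: f = \frac{0.316}{Re^{0.25}}
f = 0.316/79460^0.25 = 0.01882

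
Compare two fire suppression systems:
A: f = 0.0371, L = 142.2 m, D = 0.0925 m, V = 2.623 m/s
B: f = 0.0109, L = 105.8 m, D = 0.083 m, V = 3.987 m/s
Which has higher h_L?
h_L(A) = 20 m, h_L(B) = 11.26 m. Answer: A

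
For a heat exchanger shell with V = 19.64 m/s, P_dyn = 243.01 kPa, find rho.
Formula: P_{dyn} = \frac{1}{2} \rho V^2
Substituting knowns: 243.01 = 0.5·rho·19.64²/1000
Solving for rho: rho = 2·(243.01·1000)/19.64² = 1260 kg/m³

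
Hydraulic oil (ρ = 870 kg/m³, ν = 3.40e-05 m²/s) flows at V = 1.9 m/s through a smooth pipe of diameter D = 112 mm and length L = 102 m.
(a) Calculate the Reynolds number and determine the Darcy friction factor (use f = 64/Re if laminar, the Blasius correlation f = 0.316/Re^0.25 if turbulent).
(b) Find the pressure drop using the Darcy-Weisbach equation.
(a) Re = V·D/ν = 1.9·0.112/3.40e-05 = 6258.8 → turbulent (Re > 4000); f = 0.316/Re^0.25 = 0.316/6258.8^0.25 = 0.035527
(b) Darcy-Weisbach: ΔP = f·(L/D)·½ρV²/1000 = 0.035527·(102/0.112)·½·870·1.9²/1000 = 50.81 kPa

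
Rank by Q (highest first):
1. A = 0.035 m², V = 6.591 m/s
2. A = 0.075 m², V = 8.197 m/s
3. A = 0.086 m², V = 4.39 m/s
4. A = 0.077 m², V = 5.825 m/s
Case 1: Q = 230.7 L/s
Case 2: Q = 614.8 L/s
Case 3: Q = 377.5 L/s
Case 4: Q = 448.5 L/s
Ranking (highest first): 2, 4, 3, 1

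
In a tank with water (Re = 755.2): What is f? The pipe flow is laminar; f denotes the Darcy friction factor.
Formula: f = \frac{64}{Re}
f = 64/755.2 = 0.08475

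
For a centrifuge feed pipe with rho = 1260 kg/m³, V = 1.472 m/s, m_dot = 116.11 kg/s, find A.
Formula: \dot{m} = \rho A V
Substituting knowns: 116.11 = 1260·A·1.472
Solving for A: A = 116.11/(1260·1.472) = 0.0626 m²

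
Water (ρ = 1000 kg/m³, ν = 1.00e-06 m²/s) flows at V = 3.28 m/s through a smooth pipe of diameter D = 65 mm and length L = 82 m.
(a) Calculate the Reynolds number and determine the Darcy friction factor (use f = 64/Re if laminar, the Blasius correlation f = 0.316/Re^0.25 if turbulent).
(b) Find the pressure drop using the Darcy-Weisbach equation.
(a) Re = V·D/ν = 3.28·0.065/1.00e-06 = 213200 → turbulent (Re > 4000); f = 0.316/Re^0.25 = 0.316/213200^0.25 = 0.014706 (Blasius is strictly valid for Re ≲ 1e5; used here as the smooth-pipe estimate the problem specifies)
(b) Darcy-Weisbach: ΔP = f·(L/D)·½ρV²/1000 = 0.014706·(82/0.065)·½·1000·3.28²/1000 = 99.8 kPa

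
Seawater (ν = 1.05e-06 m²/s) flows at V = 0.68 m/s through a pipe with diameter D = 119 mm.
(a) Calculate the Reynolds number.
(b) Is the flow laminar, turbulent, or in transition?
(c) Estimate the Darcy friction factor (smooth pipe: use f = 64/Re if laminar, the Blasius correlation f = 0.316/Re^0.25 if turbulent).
(a) Re = V·D/ν = 0.68·0.119/1.05e-06 = 77067
(b) Flow regime: turbulent (Re > 4000)
(c) Friction factor: f = 0.316/Re^0.25 = 0.316/77067^0.25 = 0.01897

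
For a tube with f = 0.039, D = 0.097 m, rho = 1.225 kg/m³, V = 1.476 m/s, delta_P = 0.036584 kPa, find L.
Formula: \Delta P = f \frac{L}{D} \frac{\rho V^2}{2}
Substituting knowns: 0.036584 = 0.039·(L/0.097)·0.5·1.225·1.476²/1000
Solving for L: L = (0.036584·1000)·0.097/(0.039·0.5·1.225·1.476²) = 68.19 m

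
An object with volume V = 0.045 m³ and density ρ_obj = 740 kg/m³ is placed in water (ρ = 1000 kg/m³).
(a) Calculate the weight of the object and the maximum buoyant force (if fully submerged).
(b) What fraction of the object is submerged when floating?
(a) W=rho_obj*g*V=740*9.81*0.045=326.7 N; F_B(max)=rho*g*V=1000*9.81*0.045=441.4 N
(b) Floating fraction=rho_obj/rho=740/1000=0.740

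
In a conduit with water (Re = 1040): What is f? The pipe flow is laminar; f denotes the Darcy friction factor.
Formula: f = \frac{64}{Re}
f = 64/1040 = 0.06154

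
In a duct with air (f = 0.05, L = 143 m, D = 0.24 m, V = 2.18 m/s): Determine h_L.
Formula: h_L = f \frac{L}{D} \frac{V^2}{2g}
h_L = 0.05·(143/0.24)·2.18²/(2·9.81) = 7.216 m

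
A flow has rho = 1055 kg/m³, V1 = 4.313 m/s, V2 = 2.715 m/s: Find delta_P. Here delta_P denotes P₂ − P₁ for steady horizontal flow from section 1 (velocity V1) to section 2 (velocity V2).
Formula: \Delta P = \frac{1}{2} \rho (V_1^2 - V_2^2)
delta_P = 0.5·1055·(4.313² − 2.715²)/1000 = 5.924 kPa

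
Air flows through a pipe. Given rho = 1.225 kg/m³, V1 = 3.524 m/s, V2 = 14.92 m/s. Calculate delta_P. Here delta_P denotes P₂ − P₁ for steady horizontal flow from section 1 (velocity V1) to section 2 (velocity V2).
Formula: \Delta P = \frac{1}{2} \rho (V_1^2 - V_2^2)
delta_P = 0.5·1.225·(3.524² − 14.92²)/1000 = -0.1287 kPa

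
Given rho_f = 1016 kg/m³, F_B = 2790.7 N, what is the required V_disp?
Formula: F_B = \rho_f g V_{disp}
Substituting knowns: 2790.7 = 1016·9.81·V_disp
Solving for V_disp: V_disp = 2790.7/(1016·9.81) = 0.28 m³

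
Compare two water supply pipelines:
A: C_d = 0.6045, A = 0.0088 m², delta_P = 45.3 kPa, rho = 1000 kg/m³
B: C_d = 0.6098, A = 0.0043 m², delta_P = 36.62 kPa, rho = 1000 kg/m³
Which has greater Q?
Q(A) = 50.63 L/s, Q(B) = 22.44 L/s. Answer: A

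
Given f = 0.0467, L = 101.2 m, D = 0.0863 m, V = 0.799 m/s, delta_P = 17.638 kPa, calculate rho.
Formula: \Delta P = f \frac{L}{D} \frac{\rho V^2}{2}
Substituting knowns: 17.638 = 0.0467·(101.2/0.0863)·0.5·rho·0.799²/1000
Solving for rho: rho = (17.638·1000)/(0.0467·(101.2/0.0863)·0.5·0.799²) = 1009 kg/m³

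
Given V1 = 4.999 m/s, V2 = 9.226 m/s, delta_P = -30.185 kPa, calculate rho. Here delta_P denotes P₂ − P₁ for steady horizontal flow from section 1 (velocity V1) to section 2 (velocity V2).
Formula: \Delta P = \frac{1}{2} \rho (V_1^2 - V_2^2)
Substituting knowns: -30.185 = 0.5·rho·(4.999² − 9.226²)/1000
Solving for rho: rho = 2·(-30.185·1000)/(4.999² − 9.226²) = 1004 kg/m³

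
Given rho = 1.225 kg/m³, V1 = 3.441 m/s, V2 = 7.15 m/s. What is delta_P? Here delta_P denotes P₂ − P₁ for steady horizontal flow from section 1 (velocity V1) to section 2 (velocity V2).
Formula: \Delta P = \frac{1}{2} \rho (V_1^2 - V_2^2)
delta_P = 0.5·1.225·(3.441² − 7.15²)/1000 = -0.02406 kPa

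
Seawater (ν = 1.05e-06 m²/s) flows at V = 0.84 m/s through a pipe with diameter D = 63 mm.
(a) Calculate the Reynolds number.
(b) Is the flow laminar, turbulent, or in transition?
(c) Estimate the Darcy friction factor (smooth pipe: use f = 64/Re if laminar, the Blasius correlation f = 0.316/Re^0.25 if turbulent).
(a) Re = V·D/ν = 0.84·0.063/1.05e-06 = 50400
(b) Flow regime: turbulent (Re > 4000)
(c) Friction factor: f = 0.316/Re^0.25 = 0.316/50400^0.25 = 0.02109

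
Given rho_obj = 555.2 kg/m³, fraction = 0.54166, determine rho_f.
Formula: f_{sub} = \frac{\rho_{obj}}{\rho_f}
Substituting knowns: 0.54166 = 555.2/rho_f
Solving for rho_f: rho_f = 555.2/0.54166 = 1025 kg/m³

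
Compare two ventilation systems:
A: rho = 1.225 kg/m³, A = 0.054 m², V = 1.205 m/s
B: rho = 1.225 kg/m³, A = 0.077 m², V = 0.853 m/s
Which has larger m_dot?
m_dot(A) = 0.07971 kg/s, m_dot(B) = 0.08046 kg/s. Answer: B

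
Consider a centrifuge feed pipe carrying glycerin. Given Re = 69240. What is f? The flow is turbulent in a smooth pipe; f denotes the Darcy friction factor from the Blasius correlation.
Formula: f = \frac{0.316}{Re^{0.25}}
f = 0.316/69240^0.25 = 0.01948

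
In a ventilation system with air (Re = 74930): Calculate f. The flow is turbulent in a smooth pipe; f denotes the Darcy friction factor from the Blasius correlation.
Formula: f = \frac{0.316}{Re^{0.25}}
f = 0.316/74930^0.25 = 0.0191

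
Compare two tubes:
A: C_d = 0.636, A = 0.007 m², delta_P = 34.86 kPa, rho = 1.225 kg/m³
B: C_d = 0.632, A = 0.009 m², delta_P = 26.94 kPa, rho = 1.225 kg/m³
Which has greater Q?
Q(A) = 1062 L/s, Q(B) = 1193 L/s. Answer: B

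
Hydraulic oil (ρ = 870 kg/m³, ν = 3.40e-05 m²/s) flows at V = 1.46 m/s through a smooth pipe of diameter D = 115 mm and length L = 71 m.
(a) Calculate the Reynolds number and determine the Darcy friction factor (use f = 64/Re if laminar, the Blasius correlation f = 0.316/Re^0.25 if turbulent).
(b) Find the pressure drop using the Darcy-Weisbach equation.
(a) Re = V·D/ν = 1.46·0.115/3.40e-05 = 4938.2 → turbulent (Re > 4000); f = 0.316/Re^0.25 = 0.316/4938.2^0.25 = 0.037696
(b) Darcy-Weisbach: ΔP = f·(L/D)·½ρV²/1000 = 0.037696·(71/0.115)·½·870·1.46²/1000 = 21.58 kPa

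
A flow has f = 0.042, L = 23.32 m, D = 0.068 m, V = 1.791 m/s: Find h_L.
Formula: h_L = f \frac{L}{D} \frac{V^2}{2g}
h_L = 0.042·(23.32/0.068)·1.791²/(2·9.81) = 2.355 m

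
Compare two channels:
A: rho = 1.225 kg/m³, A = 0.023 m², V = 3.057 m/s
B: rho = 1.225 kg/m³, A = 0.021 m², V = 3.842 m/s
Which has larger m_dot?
m_dot(A) = 0.08613 kg/s, m_dot(B) = 0.09884 kg/s. Answer: B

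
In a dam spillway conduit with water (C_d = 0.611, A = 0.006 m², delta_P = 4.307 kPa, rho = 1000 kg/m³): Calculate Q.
Formula: Q = C_d A \sqrt{\frac{2 \Delta P}{\rho}}
Q = 0.611·0.006·√(2·(4.307·1000)/1000)·1000 = 10.76 L/s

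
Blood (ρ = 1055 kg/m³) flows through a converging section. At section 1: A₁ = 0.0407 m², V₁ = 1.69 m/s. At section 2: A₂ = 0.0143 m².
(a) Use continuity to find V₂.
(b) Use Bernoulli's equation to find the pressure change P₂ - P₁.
(a) Continuity: A₁V₁=A₂V₂ -> V₂=A₁V₁/A₂=0.0407*1.69/0.0143=4.81 m/s
(b) Bernoulli: P₂-P₁=0.5*rho*(V₁^2-V₂^2)/1000=0.5*1055*(1.69^2-4.81^2)/1000=-10.7 kPa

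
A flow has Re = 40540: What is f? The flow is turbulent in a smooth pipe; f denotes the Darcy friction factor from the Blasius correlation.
Formula: f = \frac{0.316}{Re^{0.25}}
f = 0.316/40540^0.25 = 0.02227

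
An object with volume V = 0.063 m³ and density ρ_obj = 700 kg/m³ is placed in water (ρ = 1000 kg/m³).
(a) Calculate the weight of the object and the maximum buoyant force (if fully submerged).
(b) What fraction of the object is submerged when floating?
(a) W=rho_obj*g*V=700*9.81*0.063=432.6 N; F_B(max)=rho*g*V=1000*9.81*0.063=618.0 N
(b) Floating fraction=rho_obj/rho=700/1000=0.700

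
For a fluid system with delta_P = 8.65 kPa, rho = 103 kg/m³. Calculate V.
Formula: V = \sqrt{\frac{2 \Delta P}{\rho}}
V = √(2·(8.65·1000)/103) = 12.96 m/s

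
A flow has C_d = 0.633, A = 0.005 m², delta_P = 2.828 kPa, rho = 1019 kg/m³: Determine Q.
Formula: Q = C_d A \sqrt{\frac{2 \Delta P}{\rho}}
Q = 0.633·0.005·√(2·(2.828·1000)/1019)·1000 = 7.457 L/s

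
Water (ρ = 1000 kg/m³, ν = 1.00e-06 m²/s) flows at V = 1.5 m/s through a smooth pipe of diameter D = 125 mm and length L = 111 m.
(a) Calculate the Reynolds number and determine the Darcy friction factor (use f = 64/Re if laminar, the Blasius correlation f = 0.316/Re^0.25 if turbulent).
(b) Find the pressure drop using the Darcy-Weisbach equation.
(a) Re = V·D/ν = 1.5·0.125/1.00e-06 = 187500 → turbulent (Re > 4000); f = 0.316/Re^0.25 = 0.316/187500^0.25 = 0.015186 (Blasius is strictly valid for Re ≲ 1e5; used here as the smooth-pipe estimate the problem specifies)
(b) Darcy-Weisbach: ΔP = f·(L/D)·½ρV²/1000 = 0.015186·(111/0.125)·½·1000·1.5²/1000 = 15.17 kPa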